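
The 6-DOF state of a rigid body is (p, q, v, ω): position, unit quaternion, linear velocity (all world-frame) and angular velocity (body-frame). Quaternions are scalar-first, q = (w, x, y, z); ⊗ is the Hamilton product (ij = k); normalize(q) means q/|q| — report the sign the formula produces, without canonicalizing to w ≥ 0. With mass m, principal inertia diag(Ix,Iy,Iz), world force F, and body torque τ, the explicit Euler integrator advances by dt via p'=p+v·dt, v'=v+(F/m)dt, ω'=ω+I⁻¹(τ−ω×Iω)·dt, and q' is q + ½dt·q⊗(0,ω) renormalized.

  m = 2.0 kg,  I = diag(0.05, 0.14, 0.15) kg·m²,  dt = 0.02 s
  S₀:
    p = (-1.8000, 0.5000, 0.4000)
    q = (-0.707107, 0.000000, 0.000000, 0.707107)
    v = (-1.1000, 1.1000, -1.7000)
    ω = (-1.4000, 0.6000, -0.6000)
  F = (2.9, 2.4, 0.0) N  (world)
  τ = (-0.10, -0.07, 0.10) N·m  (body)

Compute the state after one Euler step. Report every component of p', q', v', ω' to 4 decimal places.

angular accel α = (-1.9280, 0.1000, 1.1707)
ω + α·dt = (-1.4386, 0.6020, -0.5766)
Hamilton product q⊗(0,ω) = (0.4242642, 0.5656856, -1.4142140, 0.4242642)
updated quaternion q' = (-0.7028, 0.0057, -0.0141, 0.7113)
a = (1.4500, 1.2000, 0.0000)
p' = p + v·dt = (-1.8220, 0.5220, 0.3660)
v + (F/m)dt = (-1.0710, 1.1240, -1.7000)

p' = (-1.8220, 0.5220, 0.3660)
q' = (-0.7028, 0.0057, -0.0141, 0.7113)
v' = (-1.0710, 1.1240, -1.7000)
ω' = (-1.4386, 0.6020, -0.5766)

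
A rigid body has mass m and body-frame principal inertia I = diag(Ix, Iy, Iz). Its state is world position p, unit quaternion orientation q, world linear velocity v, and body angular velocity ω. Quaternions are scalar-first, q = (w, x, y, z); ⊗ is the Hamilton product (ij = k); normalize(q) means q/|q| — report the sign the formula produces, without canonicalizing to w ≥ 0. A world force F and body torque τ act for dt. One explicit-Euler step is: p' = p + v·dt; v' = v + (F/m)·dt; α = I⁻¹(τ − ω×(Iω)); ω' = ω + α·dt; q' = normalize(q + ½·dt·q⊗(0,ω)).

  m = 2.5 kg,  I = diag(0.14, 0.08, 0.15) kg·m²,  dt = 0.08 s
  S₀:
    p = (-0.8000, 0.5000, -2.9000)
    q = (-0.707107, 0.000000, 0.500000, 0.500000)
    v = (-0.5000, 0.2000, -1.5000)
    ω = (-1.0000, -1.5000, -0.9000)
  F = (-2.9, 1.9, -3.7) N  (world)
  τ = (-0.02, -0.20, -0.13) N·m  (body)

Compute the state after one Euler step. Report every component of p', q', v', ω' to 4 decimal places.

p' = (-0.8400, 0.5160, -3.0200)
q' = (-0.6570, 0.0402, 0.5207, 0.5437)
v' = (-0.5928, 0.2608, -1.6184)
ω' = (-1.0654, -1.6910, -0.9213)

linear accel F/m = (-1.1600, 0.7600, -1.4800)
new position p' = (-0.8400, 0.5160, -3.0200)
v' = v + a·dt = (-0.5928, 0.2608, -1.6184)
ω×(Iω) gyroscopic = (0.0945, -0.0090, -0.0900)
α = I⁻¹(τ − ω×Iω) = (-0.8179, -2.3875, -0.2667)
ω' = ω + α·dt = (-1.0654, -1.6910, -0.9213)
2q̇ = q⊗(0,ω) = (1.2000000, 1.0071070, 0.5606605, 1.1363963)
q + ½dt·q⊗(0,ω), renormalized = (-0.6570, 0.0402, 0.5207, 0.5437)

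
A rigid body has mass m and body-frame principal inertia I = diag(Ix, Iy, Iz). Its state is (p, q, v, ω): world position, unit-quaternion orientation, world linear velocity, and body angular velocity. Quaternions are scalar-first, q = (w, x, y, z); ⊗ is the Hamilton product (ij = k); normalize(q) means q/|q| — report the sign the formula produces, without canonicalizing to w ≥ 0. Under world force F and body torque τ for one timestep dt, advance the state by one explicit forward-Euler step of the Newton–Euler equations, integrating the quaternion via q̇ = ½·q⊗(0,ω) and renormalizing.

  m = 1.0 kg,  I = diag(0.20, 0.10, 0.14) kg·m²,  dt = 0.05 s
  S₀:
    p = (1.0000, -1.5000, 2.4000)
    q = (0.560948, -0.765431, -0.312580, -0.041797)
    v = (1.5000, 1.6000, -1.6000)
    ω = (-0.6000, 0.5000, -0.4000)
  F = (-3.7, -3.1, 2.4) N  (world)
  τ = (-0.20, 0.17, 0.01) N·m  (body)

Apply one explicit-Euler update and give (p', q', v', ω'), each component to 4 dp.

p' = (1.0750, -1.4200, 2.3200)
q' = (0.5528, -0.7700, -0.3125, -0.0616)
v' = (1.3150, 1.4450, -1.4800)
ω' = (-0.6480, 0.5778, -0.4071)

a = F/m = (-3.7000, -3.1000, 2.4000)
p + v·dt = (1.0750, -1.4200, 2.3200)
v' = v + a·dt = (1.3150, 1.4450, -1.4800)
gyro term ω×Iω = (-0.0080, 0.0144, 0.0300)
(τ − ω×Iω)/I = (-0.9600, 1.5560, -0.1429)
ω + α·dt = (-0.6480, 0.5778, -0.4071)
2q̇ = q⊗(0,ω) = (-0.3196874, -0.1906383, -0.0006202, -0.7946427)
q' = normalize(q + ½dt·q⊗(0,ω)) = (0.5528, -0.7700, -0.3125, -0.0616)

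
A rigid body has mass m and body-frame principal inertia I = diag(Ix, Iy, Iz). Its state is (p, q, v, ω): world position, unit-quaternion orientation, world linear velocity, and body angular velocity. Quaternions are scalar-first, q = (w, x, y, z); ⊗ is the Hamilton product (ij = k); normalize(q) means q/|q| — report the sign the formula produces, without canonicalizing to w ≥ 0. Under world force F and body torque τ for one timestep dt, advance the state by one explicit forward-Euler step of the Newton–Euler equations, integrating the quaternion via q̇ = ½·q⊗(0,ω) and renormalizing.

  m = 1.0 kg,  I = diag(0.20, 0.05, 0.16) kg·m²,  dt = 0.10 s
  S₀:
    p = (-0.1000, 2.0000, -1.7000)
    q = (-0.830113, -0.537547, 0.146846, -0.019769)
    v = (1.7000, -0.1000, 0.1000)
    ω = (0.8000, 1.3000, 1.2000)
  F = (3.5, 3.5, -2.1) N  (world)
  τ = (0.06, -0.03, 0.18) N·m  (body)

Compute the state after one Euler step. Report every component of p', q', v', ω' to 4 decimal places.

p' = (0.0700, 1.9900, -1.6900)
q' = (-0.8131, -0.5580, 0.1238, -0.1099)
v' = (2.0500, 0.2500, -0.1100)
ω' = (0.7442, 1.1632, 1.4100)

α = I⁻¹(τ − ω×Iω) = (-0.5580, -1.3680, 2.1000)
ω' = ω + α·dt = (0.7442, 1.1632, 1.4100)
q⊗(0,ω) = (0.2628606, -0.4621755, -0.4499057, -1.8124235)
q + ½dt·q⊗(0,ω), renormalized = (-0.8131, -0.5580, 0.1238, -0.1099)
a = (3.5000, 3.5000, -2.1000)
p + v·dt = (0.0700, 1.9900, -1.6900)
new velocity v' = (2.0500, 0.2500, -0.1100)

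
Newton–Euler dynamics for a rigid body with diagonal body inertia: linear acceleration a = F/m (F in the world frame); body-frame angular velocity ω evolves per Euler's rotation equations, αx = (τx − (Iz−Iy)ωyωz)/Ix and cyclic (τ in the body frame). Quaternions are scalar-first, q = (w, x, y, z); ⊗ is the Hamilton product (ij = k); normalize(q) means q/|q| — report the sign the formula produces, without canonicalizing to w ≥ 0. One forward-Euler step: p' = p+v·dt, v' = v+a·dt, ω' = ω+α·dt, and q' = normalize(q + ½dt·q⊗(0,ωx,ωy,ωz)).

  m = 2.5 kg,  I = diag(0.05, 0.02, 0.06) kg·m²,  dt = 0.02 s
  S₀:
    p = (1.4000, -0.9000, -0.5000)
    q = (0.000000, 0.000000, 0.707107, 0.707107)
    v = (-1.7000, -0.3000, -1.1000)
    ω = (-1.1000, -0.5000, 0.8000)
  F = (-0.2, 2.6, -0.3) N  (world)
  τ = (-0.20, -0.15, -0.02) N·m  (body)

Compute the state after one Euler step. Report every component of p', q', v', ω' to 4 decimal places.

p' = (1.3660, -0.9060, -0.5220)
q' = (-0.0021, 0.0092, 0.6993, 0.7148)
v' = (-1.7016, -0.2792, -1.1024)
ω' = (-1.1736, -0.6588, 0.7988)

ω×(Iω) gyroscopic = (-0.0160, 0.0088, -0.0165)
angular accel α = (-3.6800, -7.9400, -0.0583)
ω + α·dt = (-1.1736, -0.6588, 0.7988)
q⊗(0,ω) = (-0.2121321, 0.9192391, -0.7778177, 0.7778177)
updated quaternion q' = (-0.0021, 0.0092, 0.6993, 0.7148)
new position p' = (1.3660, -0.9060, -0.5220)
new velocity v' = (-1.7016, -0.2792, -1.1024)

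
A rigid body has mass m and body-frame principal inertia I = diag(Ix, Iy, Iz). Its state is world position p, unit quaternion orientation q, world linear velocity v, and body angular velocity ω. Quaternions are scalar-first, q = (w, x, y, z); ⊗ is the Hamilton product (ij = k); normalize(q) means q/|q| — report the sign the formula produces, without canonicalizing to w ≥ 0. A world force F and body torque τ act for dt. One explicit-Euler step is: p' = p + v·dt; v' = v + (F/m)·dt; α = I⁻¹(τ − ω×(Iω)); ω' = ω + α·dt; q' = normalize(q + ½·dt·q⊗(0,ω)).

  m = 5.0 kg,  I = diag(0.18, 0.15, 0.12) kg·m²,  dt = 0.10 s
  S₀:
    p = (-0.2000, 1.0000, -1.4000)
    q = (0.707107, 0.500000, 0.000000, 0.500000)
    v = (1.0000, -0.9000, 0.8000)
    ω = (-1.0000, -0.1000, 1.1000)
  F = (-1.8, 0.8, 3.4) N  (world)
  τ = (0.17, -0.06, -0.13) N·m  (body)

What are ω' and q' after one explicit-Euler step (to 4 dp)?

precession coupling ω×(Iω) = (0.0033, -0.0660, -0.0030)
(τ − ω×Iω)/I = (0.9261, 0.0400, -1.0583)
ω + α·dt = (-0.9074, -0.0960, 0.9942)
q⊗(0,ω) = (-0.0500000, -0.6571070, -1.1207107, 0.7278177)
q' = normalize(q + ½dt·q⊗(0,ω)) = (0.7027, 0.4659, -0.0559, 0.5349)

ω' = (-0.9074, -0.0960, 0.9942)
q' = (0.7027, 0.4659, -0.0559, 0.5349)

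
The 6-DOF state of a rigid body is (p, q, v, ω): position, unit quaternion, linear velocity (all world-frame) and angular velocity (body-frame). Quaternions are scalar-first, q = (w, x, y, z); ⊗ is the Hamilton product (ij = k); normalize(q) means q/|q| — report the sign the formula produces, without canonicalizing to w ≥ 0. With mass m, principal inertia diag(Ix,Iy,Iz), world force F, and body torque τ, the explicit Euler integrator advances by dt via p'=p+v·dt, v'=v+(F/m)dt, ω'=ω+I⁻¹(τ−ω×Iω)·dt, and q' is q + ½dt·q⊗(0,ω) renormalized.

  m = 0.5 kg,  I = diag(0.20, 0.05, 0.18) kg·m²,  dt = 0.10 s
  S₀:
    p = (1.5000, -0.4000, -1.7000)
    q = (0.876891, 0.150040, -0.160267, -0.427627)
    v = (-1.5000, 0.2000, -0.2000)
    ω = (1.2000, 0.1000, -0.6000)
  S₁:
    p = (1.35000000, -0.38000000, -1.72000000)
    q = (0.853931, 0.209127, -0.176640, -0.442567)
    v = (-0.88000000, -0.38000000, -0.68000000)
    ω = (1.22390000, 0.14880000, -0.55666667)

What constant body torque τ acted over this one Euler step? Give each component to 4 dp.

rate change Δω = (0.02390000, 0.04880000, 0.04333333)
ω₀×(Iω₀) = (-0.0078, -0.0144, -0.0180)
I·α + gyro = (0.0400, 0.0100, 0.0600)

τ = (0.0400, 0.0100, 0.0600)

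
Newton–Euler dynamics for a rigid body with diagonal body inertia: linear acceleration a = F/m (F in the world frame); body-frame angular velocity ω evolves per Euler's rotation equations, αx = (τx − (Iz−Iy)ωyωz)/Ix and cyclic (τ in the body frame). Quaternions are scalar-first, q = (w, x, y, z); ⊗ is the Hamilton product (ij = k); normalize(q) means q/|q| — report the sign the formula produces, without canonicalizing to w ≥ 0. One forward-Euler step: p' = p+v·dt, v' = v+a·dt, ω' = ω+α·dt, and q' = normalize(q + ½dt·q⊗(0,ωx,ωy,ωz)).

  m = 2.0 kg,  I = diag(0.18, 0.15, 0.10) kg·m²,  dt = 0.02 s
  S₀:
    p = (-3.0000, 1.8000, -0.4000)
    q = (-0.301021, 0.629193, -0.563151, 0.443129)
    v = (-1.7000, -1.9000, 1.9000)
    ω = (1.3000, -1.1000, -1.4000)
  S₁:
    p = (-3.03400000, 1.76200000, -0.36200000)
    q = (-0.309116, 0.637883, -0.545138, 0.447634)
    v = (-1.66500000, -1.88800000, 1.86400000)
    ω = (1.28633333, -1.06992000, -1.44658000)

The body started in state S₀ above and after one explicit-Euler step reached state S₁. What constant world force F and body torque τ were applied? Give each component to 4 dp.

F = (3.5000, 1.2000, -3.6000)
τ = (-0.2000, 0.0800, -0.1900)

Δv = v₁−v₀ = (0.03500000, 0.01200000, -0.03600000)
applied force F = (3.5000, 1.2000, -3.6000)
rate change Δω = (-0.01366667, 0.03008000, -0.04658000)
ω₀×(Iω₀) = (-0.0770, -0.1456, 0.0429)
applied torque τ = (-0.2000, 0.0800, -0.1900)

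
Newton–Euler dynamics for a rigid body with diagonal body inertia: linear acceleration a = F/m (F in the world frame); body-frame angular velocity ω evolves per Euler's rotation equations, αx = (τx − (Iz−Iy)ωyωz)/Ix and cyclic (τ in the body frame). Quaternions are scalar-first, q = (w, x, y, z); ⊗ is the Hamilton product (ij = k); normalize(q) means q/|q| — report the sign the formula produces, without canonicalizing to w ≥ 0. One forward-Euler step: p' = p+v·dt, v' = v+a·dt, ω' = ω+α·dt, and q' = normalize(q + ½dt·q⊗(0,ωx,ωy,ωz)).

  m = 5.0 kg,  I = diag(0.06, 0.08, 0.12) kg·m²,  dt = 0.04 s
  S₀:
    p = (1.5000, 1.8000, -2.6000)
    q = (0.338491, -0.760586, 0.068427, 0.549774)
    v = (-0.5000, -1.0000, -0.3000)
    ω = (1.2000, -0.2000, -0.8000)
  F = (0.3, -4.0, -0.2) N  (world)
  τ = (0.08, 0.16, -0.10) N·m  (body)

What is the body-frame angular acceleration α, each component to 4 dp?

α = (1.2267, 1.2800, -0.7933)

ω×(Iω) gyroscopic = (0.0064, 0.0576, -0.0048)
angular accel α = (1.2267, 1.2800, -0.7933)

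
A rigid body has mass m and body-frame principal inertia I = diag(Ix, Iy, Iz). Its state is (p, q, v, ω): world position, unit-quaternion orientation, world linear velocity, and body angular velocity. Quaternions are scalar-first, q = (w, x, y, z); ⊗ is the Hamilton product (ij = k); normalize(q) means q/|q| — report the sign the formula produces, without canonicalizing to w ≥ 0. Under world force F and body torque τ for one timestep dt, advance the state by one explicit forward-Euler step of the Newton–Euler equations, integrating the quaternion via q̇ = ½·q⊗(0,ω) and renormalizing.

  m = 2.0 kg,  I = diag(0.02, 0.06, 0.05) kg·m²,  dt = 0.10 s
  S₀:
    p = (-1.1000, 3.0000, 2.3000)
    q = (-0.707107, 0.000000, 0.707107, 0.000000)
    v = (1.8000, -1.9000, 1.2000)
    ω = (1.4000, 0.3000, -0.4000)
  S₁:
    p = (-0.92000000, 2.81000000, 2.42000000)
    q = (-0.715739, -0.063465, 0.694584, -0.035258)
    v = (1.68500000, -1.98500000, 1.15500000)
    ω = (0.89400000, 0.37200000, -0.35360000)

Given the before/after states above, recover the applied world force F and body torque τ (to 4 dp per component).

F = (-2.3000, -1.7000, -0.9000)
τ = (-0.1000, 0.0600, 0.0400)

v₁ − v₀ = (-0.11500000, -0.08500000, -0.04500000)
F = m·Δv/dt = (-2.3000, -1.7000, -0.9000)
rate change Δω = (-0.50600000, 0.07200000, 0.04640000)
precession coupling = (0.0012, 0.0168, 0.0168)
I·α + gyro = (-0.1000, 0.0600, 0.0400)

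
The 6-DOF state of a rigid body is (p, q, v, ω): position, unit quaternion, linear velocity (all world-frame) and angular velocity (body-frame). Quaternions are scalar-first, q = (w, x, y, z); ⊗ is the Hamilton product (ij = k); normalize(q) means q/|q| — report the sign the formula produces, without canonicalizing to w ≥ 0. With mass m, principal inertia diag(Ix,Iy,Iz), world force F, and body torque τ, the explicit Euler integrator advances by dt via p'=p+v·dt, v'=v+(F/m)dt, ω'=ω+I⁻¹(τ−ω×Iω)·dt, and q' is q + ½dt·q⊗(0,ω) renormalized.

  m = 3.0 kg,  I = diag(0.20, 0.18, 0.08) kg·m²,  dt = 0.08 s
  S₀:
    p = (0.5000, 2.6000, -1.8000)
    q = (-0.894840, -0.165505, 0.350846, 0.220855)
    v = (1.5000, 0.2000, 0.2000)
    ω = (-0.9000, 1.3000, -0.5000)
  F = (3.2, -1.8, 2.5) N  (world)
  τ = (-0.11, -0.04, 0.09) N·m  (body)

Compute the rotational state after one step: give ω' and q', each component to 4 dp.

gyro term ω×Iω = (0.0650, 0.0540, 0.0234)
α = I⁻¹(τ − ω×Iω) = (-0.8750, -0.5222, 0.8325)
ω + α·dt = (-0.9700, 1.2582, -0.4334)
2q̇ = q⊗(0,ω) = (-0.4946268, 0.3428215, -1.4448140, 0.5480249)
updated quaternion q' = (-0.9126, -0.1515, 0.2924, 0.2422)

ω' = (-0.9700, 1.2582, -0.4334)
q' = (-0.9126, -0.1515, 0.2924, 0.2422)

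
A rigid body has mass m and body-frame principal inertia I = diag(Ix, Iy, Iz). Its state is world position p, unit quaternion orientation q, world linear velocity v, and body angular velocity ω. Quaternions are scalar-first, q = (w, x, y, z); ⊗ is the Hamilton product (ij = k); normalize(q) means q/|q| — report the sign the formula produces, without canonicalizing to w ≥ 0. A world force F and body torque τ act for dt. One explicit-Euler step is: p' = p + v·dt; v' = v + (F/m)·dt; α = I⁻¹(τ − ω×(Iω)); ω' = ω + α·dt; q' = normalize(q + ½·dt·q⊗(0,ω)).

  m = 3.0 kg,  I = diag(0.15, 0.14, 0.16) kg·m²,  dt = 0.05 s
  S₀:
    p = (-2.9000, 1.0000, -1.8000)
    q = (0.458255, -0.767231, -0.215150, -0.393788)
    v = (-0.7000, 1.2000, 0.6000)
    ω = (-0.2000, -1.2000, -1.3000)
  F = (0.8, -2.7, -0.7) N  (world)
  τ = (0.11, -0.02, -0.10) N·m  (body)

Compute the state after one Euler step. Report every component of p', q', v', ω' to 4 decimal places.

p' = (-2.9350, 1.0600, -1.7700)
q' = (0.4347, -0.7736, -0.2516, -0.3864)
v' = (-0.6867, 1.1550, 0.5883)
ω' = (-0.1737, -1.2062, -1.3305)

precession coupling ω×(Iω) = (0.0312, -0.0026, -0.0024)
angular accel α = (0.5253, -0.1243, -0.6100)
ω + α·dt = (-0.1737, -1.2062, -1.3305)
2q̇ = q⊗(0,ω) = (-0.9235506, -0.2845016, -1.4685487, 0.2819157)
q + ½dt·q⊗(0,ω), renormalized = (0.4347, -0.7736, -0.2516, -0.3864)
a = (0.2667, -0.9000, -0.2333)
new position p' = (-2.9350, 1.0600, -1.7700)
v' = v + a·dt = (-0.6867, 1.1550, 0.5883)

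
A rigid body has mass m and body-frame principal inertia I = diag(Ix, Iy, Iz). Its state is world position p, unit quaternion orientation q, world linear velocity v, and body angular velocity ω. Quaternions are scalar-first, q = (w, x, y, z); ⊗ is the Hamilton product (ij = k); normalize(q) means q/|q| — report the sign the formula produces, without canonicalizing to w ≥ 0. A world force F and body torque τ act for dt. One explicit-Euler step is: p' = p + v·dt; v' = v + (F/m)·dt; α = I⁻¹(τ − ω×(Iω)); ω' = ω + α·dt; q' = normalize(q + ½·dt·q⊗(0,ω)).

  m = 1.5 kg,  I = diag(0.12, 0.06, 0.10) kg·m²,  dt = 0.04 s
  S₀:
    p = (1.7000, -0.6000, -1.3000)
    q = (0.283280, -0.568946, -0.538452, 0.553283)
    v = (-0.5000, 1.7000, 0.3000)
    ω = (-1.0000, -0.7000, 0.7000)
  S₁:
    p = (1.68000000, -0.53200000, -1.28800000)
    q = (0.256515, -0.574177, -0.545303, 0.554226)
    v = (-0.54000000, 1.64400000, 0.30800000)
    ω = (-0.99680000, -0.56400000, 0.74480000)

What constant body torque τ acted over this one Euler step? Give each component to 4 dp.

ω₁ − ω₀ = (0.00320000, 0.13600000, 0.04480000)
applied torque τ = (-0.0100, 0.1900, 0.0700)

τ = (-0.0100, 0.1900, 0.0700)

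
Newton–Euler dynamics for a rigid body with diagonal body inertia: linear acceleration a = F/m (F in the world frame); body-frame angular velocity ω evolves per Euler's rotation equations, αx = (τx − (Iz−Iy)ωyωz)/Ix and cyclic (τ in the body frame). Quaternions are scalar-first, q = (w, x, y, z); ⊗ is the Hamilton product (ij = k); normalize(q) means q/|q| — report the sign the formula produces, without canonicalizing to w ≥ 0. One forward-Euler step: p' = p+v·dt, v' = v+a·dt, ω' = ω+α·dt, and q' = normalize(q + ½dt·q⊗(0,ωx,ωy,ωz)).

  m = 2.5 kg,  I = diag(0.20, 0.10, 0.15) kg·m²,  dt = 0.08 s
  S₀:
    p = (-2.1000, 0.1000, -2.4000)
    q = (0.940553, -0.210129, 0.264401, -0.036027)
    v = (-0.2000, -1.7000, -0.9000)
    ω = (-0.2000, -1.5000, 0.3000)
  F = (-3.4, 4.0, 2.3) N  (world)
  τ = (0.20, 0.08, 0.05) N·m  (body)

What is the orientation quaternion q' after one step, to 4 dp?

q⊗(0,ω) = (0.3653838, -0.1628308, -1.3405854, 0.6502396)
q + ½dt·q⊗(0,ω), renormalized = (0.9534, -0.2162, 0.2104, -0.0100)

q' = (0.9534, -0.2162, 0.2104, -0.0100)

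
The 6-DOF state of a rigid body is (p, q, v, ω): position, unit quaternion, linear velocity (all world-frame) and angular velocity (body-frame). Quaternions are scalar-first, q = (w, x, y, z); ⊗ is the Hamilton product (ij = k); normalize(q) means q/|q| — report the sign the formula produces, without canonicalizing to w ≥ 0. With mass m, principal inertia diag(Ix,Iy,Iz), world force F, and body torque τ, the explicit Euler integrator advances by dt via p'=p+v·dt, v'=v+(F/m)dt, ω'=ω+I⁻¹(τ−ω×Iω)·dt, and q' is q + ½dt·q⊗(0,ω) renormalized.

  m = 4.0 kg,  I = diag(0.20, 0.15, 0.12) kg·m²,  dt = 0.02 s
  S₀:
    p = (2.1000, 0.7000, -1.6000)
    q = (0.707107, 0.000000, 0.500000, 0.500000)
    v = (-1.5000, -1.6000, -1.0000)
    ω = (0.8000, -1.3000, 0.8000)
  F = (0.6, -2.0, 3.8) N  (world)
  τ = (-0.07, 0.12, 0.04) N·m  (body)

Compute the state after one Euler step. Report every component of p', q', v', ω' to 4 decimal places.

p' = (2.0700, 0.6680, -1.6200)
q' = (0.7095, 0.0162, 0.4947, 0.5016)
v' = (-1.4970, -1.6100, -0.9810)
ω' = (0.7899, -1.2908, 0.7980)

linear accel F/m = (0.1500, -0.5000, 0.9500)
p + v·dt = (2.0700, 0.6680, -1.6200)
v + (F/m)dt = (-1.4970, -1.6100, -0.9810)
precession coupling ω×(Iω) = (0.0312, 0.0512, 0.0520)
(τ − ω×Iω)/I = (-0.5060, 0.4587, -0.1000)
ω + α·dt = (0.7899, -1.2908, 0.7980)
q⊗(0,ω) = (0.2500000, 1.6156856, -0.5192391, 0.1656856)
q' = normalize(q + ½dt·q⊗(0,ω)) = (0.7095, 0.0162, 0.4947, 0.5016)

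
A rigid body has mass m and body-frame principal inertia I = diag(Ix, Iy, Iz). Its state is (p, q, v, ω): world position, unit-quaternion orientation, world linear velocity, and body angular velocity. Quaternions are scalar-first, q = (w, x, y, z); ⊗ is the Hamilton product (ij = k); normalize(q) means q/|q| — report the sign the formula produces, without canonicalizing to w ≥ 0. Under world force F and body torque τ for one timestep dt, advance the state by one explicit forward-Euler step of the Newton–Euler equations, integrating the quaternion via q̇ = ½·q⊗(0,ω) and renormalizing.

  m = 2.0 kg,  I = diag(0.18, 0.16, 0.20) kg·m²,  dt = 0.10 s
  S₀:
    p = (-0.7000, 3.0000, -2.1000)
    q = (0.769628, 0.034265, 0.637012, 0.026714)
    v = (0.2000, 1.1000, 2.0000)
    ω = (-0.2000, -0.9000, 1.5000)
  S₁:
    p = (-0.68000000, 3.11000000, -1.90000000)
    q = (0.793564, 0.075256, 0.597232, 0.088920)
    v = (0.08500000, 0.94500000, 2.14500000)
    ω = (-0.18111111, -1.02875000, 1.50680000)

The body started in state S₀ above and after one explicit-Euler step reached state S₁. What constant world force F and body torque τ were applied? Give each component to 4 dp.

ω₁ − ω₀ = (0.01888889, -0.12875000, 0.00680000)
τ = I·(Δω/dt) + ω₀×(Iω₀) = (-0.0200, -0.2000, 0.0100)
velocity change Δv = (-0.11500000, -0.15500000, 0.14500000)
F = m·Δv/dt = (-2.3000, -3.1000, 2.9000)

F = (-2.3000, -3.1000, 2.9000)
τ = (-0.0200, -0.2000, 0.0100)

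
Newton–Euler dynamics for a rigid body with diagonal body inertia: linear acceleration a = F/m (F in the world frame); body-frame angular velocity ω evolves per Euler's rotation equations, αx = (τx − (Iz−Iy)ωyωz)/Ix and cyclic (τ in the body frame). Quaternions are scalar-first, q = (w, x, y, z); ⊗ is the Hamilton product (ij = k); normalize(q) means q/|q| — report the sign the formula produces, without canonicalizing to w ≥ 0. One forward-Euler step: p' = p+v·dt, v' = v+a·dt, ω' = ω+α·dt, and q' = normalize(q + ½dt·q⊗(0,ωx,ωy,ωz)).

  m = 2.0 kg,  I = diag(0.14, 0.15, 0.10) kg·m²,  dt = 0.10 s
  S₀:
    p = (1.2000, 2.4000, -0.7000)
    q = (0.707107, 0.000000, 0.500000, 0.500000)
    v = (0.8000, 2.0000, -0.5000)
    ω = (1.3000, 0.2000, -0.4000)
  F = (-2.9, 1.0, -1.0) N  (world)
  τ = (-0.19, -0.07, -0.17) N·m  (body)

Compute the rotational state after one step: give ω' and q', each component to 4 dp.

ω' = (1.1614, 0.1672, -0.5726)
q' = (0.7104, 0.0309, 0.5383, 0.4523)

α = I⁻¹(τ − ω×Iω) = (-1.3857, -0.3280, -1.7260)
ω + α·dt = (1.1614, 0.1672, -0.5726)
Hamilton product q⊗(0,ω) = (0.1000000, 0.6192391, 0.7914214, -0.9328428)
updated quaternion q' = (0.7104, 0.0309, 0.5383, 0.4523)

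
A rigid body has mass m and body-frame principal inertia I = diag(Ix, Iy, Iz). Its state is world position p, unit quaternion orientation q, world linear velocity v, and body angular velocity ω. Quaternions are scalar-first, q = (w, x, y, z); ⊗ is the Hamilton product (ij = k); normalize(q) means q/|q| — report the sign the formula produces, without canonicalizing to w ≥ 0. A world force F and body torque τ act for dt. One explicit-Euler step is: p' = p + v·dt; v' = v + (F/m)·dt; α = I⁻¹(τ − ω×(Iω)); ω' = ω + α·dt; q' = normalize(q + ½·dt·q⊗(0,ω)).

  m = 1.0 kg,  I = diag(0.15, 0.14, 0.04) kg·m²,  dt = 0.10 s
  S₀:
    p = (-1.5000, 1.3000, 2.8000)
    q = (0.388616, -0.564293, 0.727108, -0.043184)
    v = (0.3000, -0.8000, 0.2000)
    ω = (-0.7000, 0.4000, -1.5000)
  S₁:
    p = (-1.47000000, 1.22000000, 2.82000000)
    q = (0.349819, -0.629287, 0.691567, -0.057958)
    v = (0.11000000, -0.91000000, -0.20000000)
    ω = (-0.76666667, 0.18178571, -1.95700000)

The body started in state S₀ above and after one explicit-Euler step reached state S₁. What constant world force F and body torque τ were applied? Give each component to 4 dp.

v₁ − v₀ = (-0.19000000, -0.11000000, -0.40000000)
F = m·Δv/dt = (-1.9000, -1.1000, -4.0000)
rate change Δω = (-0.06666667, -0.21821429, -0.45700000)
τ = I·(Δω/dt) + ω₀×(Iω₀) = (-0.0400, -0.1900, -0.1800)

F = (-1.9000, -1.1000, -4.0000)
τ = (-0.0400, -0.1900, -0.1800)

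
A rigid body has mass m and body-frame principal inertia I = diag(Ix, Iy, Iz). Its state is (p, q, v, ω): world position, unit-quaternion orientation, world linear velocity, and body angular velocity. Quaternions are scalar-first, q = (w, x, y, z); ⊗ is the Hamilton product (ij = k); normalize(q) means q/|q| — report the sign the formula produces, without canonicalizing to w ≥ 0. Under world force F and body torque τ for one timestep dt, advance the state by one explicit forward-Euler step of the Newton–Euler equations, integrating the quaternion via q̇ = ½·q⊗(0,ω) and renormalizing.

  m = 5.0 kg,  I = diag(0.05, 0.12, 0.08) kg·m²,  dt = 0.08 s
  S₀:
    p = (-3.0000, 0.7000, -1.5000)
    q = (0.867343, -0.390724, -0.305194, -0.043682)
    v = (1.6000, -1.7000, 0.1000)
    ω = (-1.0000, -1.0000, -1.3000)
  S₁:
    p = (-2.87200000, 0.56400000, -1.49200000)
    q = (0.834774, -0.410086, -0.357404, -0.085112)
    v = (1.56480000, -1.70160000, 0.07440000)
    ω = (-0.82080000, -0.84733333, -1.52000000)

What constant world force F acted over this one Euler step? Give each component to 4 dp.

F = (-2.2000, -0.1000, -1.6000)

velocity change Δv = (-0.03520000, -0.00160000, -0.02560000)
F = m·Δv/dt = (-2.2000, -0.1000, -1.6000)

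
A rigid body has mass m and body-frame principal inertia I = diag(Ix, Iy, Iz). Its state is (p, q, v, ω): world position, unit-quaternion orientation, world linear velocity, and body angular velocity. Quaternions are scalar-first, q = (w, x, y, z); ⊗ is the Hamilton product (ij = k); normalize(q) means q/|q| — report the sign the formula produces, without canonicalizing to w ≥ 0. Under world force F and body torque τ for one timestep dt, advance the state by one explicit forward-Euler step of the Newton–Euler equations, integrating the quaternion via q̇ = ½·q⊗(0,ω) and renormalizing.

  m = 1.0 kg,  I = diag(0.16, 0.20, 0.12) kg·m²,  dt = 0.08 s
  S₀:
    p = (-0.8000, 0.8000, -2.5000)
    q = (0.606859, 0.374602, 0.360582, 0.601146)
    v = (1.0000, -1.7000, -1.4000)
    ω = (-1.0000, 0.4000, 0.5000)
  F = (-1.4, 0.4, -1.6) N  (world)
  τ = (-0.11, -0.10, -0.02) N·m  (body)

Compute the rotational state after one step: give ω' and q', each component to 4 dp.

precession coupling ω×(Iω) = (-0.0160, -0.0200, -0.0160)
angular accel α = (-0.5875, -0.4000, -0.0333)
new body rate ω' = (-1.0470, 0.3680, 0.4973)
Hamilton product q⊗(0,ω) = (-0.0702038, -0.6670264, -0.5457034, 0.8138523)
q' = normalize(q + ½dt·q⊗(0,ω)) = (0.6034, 0.3475, 0.3384, 0.6330)

ω' = (-1.0470, 0.3680, 0.4973)
q' = (0.6034, 0.3475, 0.3384, 0.6330)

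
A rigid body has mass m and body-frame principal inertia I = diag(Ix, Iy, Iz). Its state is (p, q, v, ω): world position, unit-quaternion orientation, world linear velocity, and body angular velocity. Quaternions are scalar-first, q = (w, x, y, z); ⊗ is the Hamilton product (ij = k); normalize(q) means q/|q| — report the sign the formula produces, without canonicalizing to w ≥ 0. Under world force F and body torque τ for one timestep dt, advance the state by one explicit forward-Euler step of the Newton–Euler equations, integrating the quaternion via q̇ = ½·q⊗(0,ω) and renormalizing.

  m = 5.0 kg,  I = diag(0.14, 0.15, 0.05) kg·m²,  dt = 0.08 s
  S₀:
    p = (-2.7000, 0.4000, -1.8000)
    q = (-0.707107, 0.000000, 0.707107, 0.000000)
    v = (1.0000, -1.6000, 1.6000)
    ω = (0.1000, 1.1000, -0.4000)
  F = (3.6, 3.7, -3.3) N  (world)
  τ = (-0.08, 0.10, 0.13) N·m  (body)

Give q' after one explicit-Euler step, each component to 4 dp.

q⊗(0,ω) = (-0.7778177, -0.3535535, -0.7778177, 0.2121321)
q' = normalize(q + ½dt·q⊗(0,ω)) = (-0.7374, -0.0141, 0.6752, 0.0085)

q' = (-0.7374, -0.0141, 0.6752, 0.0085)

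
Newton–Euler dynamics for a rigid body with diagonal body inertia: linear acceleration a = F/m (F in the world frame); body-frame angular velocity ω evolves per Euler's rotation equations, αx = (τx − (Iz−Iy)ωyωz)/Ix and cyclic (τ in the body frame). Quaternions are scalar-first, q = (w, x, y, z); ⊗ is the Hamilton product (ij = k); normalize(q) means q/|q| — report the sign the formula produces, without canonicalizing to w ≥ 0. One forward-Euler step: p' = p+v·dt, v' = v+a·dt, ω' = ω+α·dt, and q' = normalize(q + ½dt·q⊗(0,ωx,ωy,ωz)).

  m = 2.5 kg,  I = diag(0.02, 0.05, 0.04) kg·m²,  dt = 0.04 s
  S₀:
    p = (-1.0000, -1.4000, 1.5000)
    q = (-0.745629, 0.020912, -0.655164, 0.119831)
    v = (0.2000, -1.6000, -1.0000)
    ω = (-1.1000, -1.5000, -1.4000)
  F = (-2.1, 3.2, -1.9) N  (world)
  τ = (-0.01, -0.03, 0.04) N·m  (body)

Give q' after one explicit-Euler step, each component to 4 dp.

Hamilton product q⊗(0,ω) = (-0.7919794, 1.9171680, 1.0159062, 0.2918322)
updated quaternion q' = (-0.7606, 0.0592, -0.6342, 0.1255)

q' = (-0.7606, 0.0592, -0.6342, 0.1255)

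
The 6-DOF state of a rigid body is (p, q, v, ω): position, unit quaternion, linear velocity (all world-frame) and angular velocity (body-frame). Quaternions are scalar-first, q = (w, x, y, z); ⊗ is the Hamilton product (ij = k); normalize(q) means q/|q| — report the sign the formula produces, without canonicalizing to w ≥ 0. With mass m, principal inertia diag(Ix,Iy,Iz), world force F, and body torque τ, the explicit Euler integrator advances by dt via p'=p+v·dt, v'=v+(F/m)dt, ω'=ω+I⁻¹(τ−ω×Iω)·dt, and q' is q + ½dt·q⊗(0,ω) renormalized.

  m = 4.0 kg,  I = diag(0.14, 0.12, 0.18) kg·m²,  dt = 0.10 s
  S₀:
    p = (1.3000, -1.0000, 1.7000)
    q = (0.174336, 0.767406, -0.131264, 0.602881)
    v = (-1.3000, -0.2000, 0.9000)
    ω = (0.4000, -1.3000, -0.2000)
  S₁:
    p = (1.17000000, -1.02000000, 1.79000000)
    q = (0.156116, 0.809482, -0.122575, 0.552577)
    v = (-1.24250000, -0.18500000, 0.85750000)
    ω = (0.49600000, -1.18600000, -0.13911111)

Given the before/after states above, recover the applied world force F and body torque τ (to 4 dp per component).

v₁ − v₀ = (0.05750000, 0.01500000, -0.04250000)
applied force F = (2.3000, 0.6000, -1.7000)
ω₁ − ω₀ = (0.09600000, 0.11400000, 0.06088889)
I·α + gyro = (0.1500, 0.1400, 0.1200)

F = (2.3000, 0.6000, -1.7000)
τ = (0.1500, 0.1400, 0.1200)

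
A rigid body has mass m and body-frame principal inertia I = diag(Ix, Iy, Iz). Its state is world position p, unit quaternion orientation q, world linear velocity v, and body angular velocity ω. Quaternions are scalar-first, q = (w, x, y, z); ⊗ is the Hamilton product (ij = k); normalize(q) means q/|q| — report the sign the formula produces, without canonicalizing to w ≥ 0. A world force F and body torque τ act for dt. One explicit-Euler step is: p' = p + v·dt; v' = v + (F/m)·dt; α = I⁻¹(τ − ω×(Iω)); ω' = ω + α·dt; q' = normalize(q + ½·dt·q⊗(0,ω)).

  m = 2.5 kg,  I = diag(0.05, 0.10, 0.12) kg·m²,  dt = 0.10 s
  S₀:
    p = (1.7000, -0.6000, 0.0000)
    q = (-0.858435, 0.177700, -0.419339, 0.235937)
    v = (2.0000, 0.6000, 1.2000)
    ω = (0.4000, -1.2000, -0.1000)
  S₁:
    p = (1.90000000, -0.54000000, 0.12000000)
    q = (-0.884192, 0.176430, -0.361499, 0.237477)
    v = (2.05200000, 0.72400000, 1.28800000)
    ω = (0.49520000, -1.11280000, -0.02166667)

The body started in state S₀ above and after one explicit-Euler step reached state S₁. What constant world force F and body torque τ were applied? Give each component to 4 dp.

F = (1.3000, 3.1000, 2.2000)
τ = (0.0500, 0.0900, 0.0700)

Δv = v₁−v₀ = (0.05200000, 0.12400000, 0.08800000)
applied force F = (1.3000, 3.1000, 2.2000)
ω₁ − ω₀ = (0.09520000, 0.08720000, 0.07833333)
I·α + gyro = (0.0500, 0.0900, 0.0700)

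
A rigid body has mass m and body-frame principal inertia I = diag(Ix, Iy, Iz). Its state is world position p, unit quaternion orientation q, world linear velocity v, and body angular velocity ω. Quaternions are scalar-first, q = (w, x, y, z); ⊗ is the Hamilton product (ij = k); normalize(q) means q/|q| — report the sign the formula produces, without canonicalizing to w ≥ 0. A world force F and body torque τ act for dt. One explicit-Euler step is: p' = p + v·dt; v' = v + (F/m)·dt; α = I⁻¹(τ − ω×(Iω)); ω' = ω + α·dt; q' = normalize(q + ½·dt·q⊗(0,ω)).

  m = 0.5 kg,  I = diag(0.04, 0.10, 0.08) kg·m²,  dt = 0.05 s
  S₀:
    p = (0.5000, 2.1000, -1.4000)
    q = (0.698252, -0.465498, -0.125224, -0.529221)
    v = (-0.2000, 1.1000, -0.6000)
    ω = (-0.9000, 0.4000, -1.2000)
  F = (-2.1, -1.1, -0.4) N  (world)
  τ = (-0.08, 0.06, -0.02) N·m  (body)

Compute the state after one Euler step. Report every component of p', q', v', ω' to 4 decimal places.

p' = (0.4900, 2.1550, -1.4300)
q' = (0.6726, -0.4718, -0.1202, -0.5572)
v' = (-0.4100, 0.9900, -0.6400)
ω' = (-1.0120, 0.4516, -1.1990)

α = I⁻¹(τ − ω×Iω) = (-2.2400, 1.0320, 0.0200)
ω' = ω + α·dt = (-1.0120, 0.4516, -1.1990)
2q̇ = q⊗(0,ω) = (-1.0039238, -0.2664696, 0.1970021, -1.1368032)
q' = normalize(q + ½dt·q⊗(0,ω)) = (0.6726, -0.4718, -0.1202, -0.5572)
a = F/m = (-4.2000, -2.2000, -0.8000)
p + v·dt = (0.4900, 2.1550, -1.4300)
v + (F/m)dt = (-0.4100, 0.9900, -0.6400)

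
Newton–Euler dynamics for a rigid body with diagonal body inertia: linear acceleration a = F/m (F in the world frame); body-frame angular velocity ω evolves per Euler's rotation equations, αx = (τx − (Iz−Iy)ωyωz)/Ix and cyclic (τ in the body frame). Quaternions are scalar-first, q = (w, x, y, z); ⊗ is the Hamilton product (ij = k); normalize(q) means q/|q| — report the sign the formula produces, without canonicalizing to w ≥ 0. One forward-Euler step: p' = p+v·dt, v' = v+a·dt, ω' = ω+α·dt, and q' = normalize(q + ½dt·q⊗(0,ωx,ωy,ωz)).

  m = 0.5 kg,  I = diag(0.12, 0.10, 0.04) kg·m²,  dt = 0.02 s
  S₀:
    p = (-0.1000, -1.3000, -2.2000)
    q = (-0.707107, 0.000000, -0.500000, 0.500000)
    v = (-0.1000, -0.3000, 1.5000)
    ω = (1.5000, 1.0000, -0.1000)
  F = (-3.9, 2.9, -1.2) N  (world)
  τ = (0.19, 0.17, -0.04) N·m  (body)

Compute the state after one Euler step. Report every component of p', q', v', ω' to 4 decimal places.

gyro term ω×Iω = (0.0060, -0.0120, -0.0300)
(τ − ω×Iω)/I = (1.5333, 1.8200, -0.2500)
new body rate ω' = (1.5307, 1.0364, -0.1050)
2q̇ = q⊗(0,ω) = (0.5500000, -1.5106605, 0.0428930, 0.8207107)
q' = normalize(q + ½dt·q⊗(0,ω)) = (-0.7015, -0.0151, -0.4995, 0.5081)
p + v·dt = (-0.1020, -1.3060, -2.1700)
v' = v + a·dt = (-0.2560, -0.1840, 1.4520)

p' = (-0.1020, -1.3060, -2.1700)
q' = (-0.7015, -0.0151, -0.4995, 0.5081)
v' = (-0.2560, -0.1840, 1.4520)
ω' = (1.5307, 1.0364, -0.1050)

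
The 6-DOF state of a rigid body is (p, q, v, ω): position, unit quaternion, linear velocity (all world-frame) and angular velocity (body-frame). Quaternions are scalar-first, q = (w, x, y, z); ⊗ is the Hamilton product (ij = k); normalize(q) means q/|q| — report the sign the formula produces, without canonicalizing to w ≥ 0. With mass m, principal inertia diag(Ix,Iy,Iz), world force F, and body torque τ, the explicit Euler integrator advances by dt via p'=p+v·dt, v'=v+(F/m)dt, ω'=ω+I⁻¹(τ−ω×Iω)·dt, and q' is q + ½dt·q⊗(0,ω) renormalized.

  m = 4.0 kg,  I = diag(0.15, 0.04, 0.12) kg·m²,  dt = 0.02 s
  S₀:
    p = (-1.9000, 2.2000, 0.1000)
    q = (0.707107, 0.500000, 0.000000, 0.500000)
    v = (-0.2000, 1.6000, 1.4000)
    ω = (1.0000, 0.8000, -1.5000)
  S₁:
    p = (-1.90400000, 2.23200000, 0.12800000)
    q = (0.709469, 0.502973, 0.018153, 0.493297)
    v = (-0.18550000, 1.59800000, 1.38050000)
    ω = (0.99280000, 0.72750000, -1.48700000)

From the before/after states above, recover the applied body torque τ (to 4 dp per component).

τ = (-0.1500, -0.1900, -0.0100)

Δω = ω₁−ω₀ = (-0.00720000, -0.07250000, 0.01300000)
ω₀×(Iω₀) = (-0.0960, -0.0450, -0.0880)
τ = I·(Δω/dt) + ω₀×(Iω₀) = (-0.1500, -0.1900, -0.0100)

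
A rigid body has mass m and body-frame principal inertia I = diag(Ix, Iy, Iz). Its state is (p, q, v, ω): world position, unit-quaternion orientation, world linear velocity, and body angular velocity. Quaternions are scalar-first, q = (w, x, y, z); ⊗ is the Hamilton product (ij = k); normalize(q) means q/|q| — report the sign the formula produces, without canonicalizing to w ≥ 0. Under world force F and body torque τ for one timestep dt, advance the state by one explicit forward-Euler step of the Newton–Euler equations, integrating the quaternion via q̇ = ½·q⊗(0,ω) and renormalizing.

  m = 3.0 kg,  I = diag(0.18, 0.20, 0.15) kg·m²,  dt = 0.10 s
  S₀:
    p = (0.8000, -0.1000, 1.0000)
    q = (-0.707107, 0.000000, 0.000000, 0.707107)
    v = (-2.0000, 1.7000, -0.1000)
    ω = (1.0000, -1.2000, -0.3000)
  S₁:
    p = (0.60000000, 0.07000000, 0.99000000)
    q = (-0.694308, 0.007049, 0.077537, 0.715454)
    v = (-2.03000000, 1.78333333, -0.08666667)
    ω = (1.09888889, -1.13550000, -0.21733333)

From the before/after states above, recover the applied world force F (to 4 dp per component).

v₁ − v₀ = (-0.03000000, 0.08333333, 0.01333333)
m·(v₁−v₀)/dt = (-0.9000, 2.5000, 0.4000)

F = (-0.9000, 2.5000, 0.4000)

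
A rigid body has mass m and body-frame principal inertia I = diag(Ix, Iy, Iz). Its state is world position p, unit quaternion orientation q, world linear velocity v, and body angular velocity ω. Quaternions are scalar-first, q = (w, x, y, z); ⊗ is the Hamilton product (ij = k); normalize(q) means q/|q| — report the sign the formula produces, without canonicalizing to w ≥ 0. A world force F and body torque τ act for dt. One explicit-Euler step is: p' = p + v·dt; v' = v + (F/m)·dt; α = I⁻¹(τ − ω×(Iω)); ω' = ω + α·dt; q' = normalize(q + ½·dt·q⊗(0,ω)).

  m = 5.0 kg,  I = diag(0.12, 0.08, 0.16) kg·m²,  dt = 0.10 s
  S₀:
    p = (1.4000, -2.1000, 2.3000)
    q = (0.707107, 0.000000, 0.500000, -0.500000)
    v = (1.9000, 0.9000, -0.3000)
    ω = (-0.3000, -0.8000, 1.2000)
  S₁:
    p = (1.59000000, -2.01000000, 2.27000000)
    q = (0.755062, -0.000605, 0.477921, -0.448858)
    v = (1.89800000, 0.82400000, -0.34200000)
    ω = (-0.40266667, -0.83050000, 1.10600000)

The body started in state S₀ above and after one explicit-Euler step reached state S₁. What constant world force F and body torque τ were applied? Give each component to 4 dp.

ω₁ − ω₀ = (-0.10266667, -0.03050000, -0.09400000)
applied torque τ = (-0.2000, -0.0100, -0.1600)
v₁ − v₀ = (-0.00200000, -0.07600000, -0.04200000)
F = m·Δv/dt = (-0.1000, -3.8000, -2.1000)

F = (-0.1000, -3.8000, -2.1000)
τ = (-0.2000, -0.0100, -0.1600)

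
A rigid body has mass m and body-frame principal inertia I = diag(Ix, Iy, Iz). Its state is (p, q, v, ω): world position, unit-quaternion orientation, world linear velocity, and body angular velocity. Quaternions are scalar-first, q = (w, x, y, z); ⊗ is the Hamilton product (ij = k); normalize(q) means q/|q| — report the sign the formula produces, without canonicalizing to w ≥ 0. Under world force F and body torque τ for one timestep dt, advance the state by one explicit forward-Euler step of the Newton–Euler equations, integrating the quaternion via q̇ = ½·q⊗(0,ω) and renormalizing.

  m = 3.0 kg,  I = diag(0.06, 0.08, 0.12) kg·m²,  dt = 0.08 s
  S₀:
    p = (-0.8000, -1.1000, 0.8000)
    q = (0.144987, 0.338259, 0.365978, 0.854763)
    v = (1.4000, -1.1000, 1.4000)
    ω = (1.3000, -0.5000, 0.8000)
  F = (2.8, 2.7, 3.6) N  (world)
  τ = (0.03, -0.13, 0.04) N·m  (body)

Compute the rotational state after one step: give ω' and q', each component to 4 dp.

ω' = (1.3613, -0.5676, 0.8353)
q' = (0.1071, 0.3738, 0.3959, 0.8319)

(τ − ω×Iω)/I = (0.7667, -0.8450, 0.4417)
ω + α·dt = (1.3613, -0.5676, 0.8353)
q⊗(0,ω) = (-0.9405581, 0.9086470, 0.7680912, -0.5289113)
updated quaternion q' = (0.1071, 0.3738, 0.3959, 0.8319)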